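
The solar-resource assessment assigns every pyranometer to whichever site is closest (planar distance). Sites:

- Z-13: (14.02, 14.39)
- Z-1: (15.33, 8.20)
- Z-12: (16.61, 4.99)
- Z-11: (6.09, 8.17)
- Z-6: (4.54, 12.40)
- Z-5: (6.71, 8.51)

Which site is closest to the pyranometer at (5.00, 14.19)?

Squared distances to each site:
Z-13: 81.400; Z-1: 142.589; Z-12: 219.432; Z-11: 37.428; Z-6: 3.416; Z-5: 35.187.
Minimum at Z-6.

Z-6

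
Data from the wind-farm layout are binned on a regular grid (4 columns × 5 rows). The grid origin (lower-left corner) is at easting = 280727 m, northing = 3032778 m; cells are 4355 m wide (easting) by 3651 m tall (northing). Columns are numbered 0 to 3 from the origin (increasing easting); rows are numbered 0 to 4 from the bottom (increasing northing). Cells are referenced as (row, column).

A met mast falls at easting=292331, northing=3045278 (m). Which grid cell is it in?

(3, 2)

Column index: ⌊(292331 − 280727) / 4355⌋ = ⌊2.665⌋ = 2
Row offset from origin: ⌊(3045278 − 3032778) / 3651⌋ = ⌊3.424⌋ = 3 → row 3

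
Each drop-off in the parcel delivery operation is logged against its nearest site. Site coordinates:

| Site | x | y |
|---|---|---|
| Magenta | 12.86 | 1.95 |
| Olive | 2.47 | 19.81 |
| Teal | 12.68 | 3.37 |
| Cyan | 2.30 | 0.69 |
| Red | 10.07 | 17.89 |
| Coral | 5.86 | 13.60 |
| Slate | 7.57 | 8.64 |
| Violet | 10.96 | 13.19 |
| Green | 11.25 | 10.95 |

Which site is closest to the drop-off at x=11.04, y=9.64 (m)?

Squared distances to each site:
Magenta: 62.449; Olive: 176.874; Teal: 42.003; Cyan: 156.490; Red: 69.003; Coral: 42.514; Slate: 13.041; Violet: 12.609; Green: 1.760.
Minimum at Green.

Green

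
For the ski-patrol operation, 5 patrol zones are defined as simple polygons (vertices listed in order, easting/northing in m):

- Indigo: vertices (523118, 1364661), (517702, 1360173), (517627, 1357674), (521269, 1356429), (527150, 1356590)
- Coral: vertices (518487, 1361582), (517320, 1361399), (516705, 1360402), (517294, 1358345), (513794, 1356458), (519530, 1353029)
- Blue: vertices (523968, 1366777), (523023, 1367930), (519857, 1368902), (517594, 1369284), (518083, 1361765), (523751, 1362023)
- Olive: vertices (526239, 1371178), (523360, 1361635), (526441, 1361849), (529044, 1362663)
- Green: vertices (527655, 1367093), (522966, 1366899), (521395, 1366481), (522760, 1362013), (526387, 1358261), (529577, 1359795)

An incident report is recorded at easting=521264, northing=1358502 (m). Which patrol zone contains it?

Cast a ray rightward from (521264, 1358502). For each polygon, the edges (by vertex number in listed order) whose endpoints lie on opposite sides of northing = 1358502, where each meets that height, and whether that is right or left of the point:
Indigo: 2–3 at easting≈517651.8 (left), 5–1 at easting≈526194.8 (right) → 1 crossing.
Coral: 3–4 at easting≈517249.0 (left), 6–1 at easting≈518862.6 (left) → 0 crossings.
Blue: no edge straddles that height → 0 crossings.
Olive: no edge straddles that height → 0 crossings.
Green: 4–5 at easting≈526154.0 (right), 5–6 at easting≈526888.2 (right) → 2 crossings.
Only Indigo has an odd count, so the point is inside Indigo.

Indigo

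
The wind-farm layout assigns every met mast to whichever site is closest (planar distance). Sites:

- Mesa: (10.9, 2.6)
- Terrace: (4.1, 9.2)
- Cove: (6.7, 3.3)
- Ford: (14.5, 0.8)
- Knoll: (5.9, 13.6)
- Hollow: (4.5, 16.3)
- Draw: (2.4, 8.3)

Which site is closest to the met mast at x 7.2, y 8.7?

Terrace

Squared distances to each site:
Mesa: 50.900; Terrace: 9.860; Cove: 29.410; Ford: 115.700; Knoll: 25.700; Hollow: 65.050; Draw: 23.200.
Minimum at Terrace.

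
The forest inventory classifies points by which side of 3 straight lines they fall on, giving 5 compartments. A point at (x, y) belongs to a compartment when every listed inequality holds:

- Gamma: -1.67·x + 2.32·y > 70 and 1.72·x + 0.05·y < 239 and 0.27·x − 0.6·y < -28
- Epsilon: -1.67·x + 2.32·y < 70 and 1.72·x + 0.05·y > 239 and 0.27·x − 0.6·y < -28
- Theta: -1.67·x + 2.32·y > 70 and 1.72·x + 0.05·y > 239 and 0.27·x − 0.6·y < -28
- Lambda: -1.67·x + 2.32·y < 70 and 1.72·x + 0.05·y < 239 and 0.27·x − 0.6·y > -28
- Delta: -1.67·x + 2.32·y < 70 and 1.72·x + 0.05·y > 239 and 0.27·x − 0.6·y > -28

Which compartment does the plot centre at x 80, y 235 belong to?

-1.67·80 + 2.32·235 = 411.600, which is > 70
1.72·80 + 0.05·235 = 149.350, which is < 239
0.27·80 − 0.6·235 = -119.400, which is < -28
This sign pattern matches Gamma.

Gamma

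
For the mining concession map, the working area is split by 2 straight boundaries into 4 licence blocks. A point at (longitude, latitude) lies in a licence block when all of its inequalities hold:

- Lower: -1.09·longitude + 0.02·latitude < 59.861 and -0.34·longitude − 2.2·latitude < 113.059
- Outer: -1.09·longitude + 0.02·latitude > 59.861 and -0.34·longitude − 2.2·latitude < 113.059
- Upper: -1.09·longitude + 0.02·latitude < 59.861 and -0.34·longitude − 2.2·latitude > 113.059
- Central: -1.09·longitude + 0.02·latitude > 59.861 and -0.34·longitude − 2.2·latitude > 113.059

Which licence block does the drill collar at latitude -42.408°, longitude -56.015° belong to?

Outer

-1.09·-56.015 + 0.02·-42.408 = 60.208, which is > 59.861
-0.34·-56.015 − 2.2·-42.408 = 112.343, which is < 113.059
This sign pattern matches Outer.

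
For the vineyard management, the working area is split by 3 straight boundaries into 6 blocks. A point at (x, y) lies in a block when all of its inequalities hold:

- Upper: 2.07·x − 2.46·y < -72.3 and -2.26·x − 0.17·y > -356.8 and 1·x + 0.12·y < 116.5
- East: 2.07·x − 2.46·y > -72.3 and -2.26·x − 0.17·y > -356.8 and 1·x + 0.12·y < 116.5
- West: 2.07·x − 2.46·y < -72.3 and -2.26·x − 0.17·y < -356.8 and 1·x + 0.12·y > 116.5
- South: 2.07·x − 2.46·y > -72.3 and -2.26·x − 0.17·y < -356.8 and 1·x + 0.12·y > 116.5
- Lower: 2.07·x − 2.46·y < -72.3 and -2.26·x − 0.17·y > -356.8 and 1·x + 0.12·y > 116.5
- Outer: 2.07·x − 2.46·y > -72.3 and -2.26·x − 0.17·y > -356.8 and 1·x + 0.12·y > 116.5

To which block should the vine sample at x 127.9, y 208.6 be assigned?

Lower

2.07·127.9 − 2.46·208.6 = -248.403, which is < -72.3
-2.26·127.9 − 0.17·208.6 = -324.516, which is > -356.8
1·127.9 + 0.12·208.6 = 152.932, which is > 116.5
This sign pattern matches Lower.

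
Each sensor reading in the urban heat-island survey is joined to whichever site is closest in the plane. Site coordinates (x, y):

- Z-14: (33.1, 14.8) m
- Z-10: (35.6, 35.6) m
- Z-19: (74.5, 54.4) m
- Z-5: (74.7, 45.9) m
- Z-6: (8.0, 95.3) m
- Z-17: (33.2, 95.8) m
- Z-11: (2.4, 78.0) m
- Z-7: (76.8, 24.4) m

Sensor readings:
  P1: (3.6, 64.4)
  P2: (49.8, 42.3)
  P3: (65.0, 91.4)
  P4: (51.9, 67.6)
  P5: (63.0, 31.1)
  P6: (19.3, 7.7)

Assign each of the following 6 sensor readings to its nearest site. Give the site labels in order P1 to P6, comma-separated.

P1 → Z-11 (d²=186.40)
P2 → Z-10 (d²=246.53)
P3 → Z-17 (d²=1030.60)
P4 → Z-19 (d²=685.00)
P5 → Z-7 (d²=235.33)
P6 → Z-14 (d²=240.85)

Z-11, Z-10, Z-17, Z-19, Z-7, Z-14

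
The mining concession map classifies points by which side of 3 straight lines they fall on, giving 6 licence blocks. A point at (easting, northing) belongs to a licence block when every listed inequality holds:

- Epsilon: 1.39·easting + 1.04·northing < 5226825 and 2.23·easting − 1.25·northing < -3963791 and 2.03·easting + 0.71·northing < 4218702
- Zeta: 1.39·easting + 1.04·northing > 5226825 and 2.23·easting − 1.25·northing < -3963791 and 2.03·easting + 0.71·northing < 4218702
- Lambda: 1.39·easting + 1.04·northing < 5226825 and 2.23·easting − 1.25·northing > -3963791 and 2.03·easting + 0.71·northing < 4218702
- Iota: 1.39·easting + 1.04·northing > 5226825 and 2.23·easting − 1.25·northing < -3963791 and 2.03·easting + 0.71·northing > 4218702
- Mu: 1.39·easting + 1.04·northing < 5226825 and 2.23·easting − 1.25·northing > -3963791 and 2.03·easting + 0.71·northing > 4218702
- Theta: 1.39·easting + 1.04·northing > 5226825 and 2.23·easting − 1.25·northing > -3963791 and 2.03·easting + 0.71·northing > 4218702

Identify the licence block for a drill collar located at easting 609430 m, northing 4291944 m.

1.39·609430 + 1.04·4291944 = 5310729.460, which is > 5226825
2.23·609430 − 1.25·4291944 = -4005901.100, which is < -3963791
2.03·609430 + 0.71·4291944 = 4284423.140, which is > 4218702
This sign pattern matches Iota.

Iota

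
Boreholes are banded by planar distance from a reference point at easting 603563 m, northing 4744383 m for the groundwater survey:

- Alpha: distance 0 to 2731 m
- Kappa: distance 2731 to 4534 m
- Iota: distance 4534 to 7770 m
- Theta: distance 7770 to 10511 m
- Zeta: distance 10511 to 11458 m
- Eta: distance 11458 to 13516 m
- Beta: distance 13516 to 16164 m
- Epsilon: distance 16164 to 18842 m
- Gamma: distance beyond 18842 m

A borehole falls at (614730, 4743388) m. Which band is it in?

Zeta

Distance = √((614730−603563)² + (4743388−4744383)²) = √(124701889.000 + 990025.000) = 11211.241 m.
10511 ≤ 11211.241 < 11458 → Zeta.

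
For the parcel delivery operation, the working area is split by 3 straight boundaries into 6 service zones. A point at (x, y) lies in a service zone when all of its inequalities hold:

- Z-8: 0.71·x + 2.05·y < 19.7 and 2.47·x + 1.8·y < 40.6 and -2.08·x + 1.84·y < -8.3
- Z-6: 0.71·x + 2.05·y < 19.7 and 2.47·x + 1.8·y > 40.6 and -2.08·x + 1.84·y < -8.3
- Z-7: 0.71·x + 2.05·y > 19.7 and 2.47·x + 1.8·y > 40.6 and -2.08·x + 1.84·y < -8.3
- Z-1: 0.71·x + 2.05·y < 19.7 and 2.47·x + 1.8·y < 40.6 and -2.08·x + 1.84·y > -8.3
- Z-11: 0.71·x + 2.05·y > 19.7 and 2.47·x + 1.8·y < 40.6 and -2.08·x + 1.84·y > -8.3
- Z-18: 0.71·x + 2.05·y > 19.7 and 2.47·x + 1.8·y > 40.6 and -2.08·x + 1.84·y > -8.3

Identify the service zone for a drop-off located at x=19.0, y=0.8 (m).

Z-6

0.71·19.0 + 2.05·0.8 = 15.130, which is < 19.7
2.47·19.0 + 1.8·0.8 = 48.370, which is > 40.6
-2.08·19.0 + 1.84·0.8 = -38.048, which is < -8.3
This sign pattern matches Z-6.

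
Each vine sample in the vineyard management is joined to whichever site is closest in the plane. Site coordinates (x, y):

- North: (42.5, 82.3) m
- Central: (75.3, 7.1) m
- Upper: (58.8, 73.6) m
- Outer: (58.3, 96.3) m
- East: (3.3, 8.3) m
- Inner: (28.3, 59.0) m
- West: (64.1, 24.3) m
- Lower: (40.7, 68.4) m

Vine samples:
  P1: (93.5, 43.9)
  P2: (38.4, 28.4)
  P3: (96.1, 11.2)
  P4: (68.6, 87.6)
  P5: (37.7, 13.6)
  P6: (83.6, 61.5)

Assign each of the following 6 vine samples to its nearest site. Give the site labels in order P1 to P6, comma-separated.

P1 → West (d²=1248.52)
P2 → West (d²=677.30)
P3 → Central (d²=449.45)
P4 → Outer (d²=181.78)
P5 → West (d²=811.45)
P6 → Upper (d²=761.45)

West, West, Central, Outer, West, Upper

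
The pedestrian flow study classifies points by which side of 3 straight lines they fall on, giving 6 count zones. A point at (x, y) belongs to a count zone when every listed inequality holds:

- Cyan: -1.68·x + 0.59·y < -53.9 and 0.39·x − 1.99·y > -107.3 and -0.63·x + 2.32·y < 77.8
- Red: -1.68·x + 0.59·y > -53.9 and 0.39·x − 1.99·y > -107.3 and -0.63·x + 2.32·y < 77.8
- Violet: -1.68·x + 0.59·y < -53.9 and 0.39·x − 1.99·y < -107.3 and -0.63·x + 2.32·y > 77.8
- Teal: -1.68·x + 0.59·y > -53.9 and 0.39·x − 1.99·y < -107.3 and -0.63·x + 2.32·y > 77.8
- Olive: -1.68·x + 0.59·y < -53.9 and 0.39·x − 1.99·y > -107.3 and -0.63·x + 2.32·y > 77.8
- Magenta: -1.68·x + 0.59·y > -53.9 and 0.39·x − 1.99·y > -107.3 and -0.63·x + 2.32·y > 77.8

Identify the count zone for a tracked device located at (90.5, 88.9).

-1.68·90.5 + 0.59·88.9 = -99.589, which is < -53.9
0.39·90.5 − 1.99·88.9 = -141.616, which is < -107.3
-0.63·90.5 + 2.32·88.9 = 149.233, which is > 77.8
This sign pattern matches Violet.

Violet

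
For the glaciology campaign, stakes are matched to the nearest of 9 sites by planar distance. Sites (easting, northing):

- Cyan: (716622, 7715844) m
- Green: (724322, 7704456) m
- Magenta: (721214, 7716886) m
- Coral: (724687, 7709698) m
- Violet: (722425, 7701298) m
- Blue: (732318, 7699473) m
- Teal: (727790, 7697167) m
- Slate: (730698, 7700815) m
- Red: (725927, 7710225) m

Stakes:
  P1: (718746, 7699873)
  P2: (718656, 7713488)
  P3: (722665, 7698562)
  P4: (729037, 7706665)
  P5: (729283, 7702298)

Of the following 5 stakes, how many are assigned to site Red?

P1 → Violet
P2 → Cyan
P3 → Violet
P4 → Red
P5 → Slate
1 of the 5 goes to Red.

1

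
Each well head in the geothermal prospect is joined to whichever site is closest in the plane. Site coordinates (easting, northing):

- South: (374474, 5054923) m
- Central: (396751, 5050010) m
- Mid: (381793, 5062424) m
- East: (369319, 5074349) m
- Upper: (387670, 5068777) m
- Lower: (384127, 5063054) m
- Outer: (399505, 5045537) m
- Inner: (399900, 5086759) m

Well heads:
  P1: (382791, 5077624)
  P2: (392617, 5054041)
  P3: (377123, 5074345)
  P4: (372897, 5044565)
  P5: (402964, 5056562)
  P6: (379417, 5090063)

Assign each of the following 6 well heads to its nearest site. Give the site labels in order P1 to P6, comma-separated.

P1 → Upper (d²=102074050.00)
P2 → Central (d²=33338917.00)
P3 → East (d²=60902432.00)
P4 → South (d²=109775093.00)
P5 → Central (d²=81530073.00)
P6 → East (d²=348899400.00)

Upper, Central, East, South, Central, East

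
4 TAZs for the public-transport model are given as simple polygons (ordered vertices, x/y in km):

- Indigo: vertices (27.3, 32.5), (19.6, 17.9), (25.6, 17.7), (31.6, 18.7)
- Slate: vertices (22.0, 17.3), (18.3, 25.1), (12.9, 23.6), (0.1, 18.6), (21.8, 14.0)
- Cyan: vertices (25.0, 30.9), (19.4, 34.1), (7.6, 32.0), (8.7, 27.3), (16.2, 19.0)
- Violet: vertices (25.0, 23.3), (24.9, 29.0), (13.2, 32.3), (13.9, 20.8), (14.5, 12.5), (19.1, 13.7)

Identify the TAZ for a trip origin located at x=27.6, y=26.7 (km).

Cast a ray rightward from (27.6, 26.7). For each polygon, the edges (by vertex number in listed order) whose endpoints lie on opposite sides of y = 26.7, where each meets that height, and whether that is right or left of the point:
Indigo: 1–2 at x≈24.24 (left), 4–1 at x≈29.11 (right) → 1 crossing.
Slate: no edge straddles that height → 0 crossings.
Cyan: 4–5 at x≈9.24 (left), 5–1 at x≈21.89 (left) → 0 crossings.
Violet: 1–2 at x≈24.94 (left), 3–4 at x≈13.54 (left) → 0 crossings.
Only Indigo has an odd count, so the point is inside Indigo.

Indigo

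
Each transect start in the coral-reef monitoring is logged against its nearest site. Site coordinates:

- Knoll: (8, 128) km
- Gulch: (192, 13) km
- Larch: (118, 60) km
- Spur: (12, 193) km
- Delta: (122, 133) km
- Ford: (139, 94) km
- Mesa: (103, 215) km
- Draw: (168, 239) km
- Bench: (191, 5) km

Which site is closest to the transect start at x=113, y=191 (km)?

Mesa

Squared distances to each site:
Knoll: 14994.000; Gulch: 37925.000; Larch: 17186.000; Spur: 10205.000; Delta: 3445.000; Ford: 10085.000; Mesa: 676.000; Draw: 5329.000; Bench: 40680.000.
Minimum at Mesa.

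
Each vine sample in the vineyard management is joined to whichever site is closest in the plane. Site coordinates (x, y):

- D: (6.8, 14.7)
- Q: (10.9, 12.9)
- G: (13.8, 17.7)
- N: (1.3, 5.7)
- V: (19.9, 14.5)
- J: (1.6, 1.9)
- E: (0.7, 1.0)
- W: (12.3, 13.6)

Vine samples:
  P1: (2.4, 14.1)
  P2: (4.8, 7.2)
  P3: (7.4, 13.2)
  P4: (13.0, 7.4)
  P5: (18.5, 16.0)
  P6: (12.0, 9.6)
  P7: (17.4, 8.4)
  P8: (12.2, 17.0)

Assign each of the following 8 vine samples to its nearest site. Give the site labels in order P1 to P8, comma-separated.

P1 → D (d²=19.72)
P2 → N (d²=14.50)
P3 → D (d²=2.61)
P4 → Q (d²=34.66)
P5 → V (d²=4.21)
P6 → Q (d²=12.10)
P7 → V (d²=43.46)
P8 → G (d²=3.05)

D, N, D, Q, V, Q, V, G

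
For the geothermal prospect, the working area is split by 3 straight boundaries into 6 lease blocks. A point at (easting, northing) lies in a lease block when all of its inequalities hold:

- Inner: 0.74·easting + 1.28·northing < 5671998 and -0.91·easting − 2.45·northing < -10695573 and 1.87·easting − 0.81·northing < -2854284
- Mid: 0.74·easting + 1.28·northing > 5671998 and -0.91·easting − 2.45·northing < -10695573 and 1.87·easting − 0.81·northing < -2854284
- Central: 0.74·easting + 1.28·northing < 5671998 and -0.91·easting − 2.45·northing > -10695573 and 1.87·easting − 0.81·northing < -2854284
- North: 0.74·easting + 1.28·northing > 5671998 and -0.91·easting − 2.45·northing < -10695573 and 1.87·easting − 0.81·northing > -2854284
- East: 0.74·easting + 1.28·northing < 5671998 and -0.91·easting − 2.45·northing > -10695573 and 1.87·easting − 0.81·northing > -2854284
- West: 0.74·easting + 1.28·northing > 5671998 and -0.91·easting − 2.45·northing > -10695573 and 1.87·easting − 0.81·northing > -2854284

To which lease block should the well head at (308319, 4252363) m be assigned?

Inner

0.74·308319 + 1.28·4252363 = 5671180.700, which is < 5671998
-0.91·308319 − 2.45·4252363 = -10698859.640, which is < -10695573
1.87·308319 − 0.81·4252363 = -2867857.500, which is < -2854284
This sign pattern matches Inner.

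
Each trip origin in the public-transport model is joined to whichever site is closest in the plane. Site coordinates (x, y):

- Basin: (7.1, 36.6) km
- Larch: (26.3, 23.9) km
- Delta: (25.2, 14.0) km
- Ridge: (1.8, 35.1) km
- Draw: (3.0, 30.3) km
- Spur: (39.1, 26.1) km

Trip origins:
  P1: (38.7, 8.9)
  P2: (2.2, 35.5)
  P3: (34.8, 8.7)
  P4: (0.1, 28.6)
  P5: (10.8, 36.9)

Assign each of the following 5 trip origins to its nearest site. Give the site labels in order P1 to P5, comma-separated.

P1 → Delta (d²=208.26)
P2 → Ridge (d²=0.32)
P3 → Delta (d²=120.25)
P4 → Draw (d²=11.30)
P5 → Basin (d²=13.78)

Delta, Ridge, Delta, Draw, Basin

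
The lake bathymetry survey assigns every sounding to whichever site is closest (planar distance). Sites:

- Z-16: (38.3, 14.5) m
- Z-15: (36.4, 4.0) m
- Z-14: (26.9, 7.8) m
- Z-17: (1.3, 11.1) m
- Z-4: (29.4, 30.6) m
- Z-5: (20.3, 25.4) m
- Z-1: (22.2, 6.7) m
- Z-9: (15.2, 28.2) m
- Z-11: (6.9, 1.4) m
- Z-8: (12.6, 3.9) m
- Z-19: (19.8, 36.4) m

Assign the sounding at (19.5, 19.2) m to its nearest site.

Z-5

Squared distances to each site:
Z-16: 375.530; Z-15: 516.650; Z-14: 184.720; Z-17: 396.850; Z-4: 227.970; Z-5: 39.080; Z-1: 163.540; Z-9: 99.490; Z-11: 475.600; Z-8: 281.700; Z-19: 295.930.
Minimum at Z-5.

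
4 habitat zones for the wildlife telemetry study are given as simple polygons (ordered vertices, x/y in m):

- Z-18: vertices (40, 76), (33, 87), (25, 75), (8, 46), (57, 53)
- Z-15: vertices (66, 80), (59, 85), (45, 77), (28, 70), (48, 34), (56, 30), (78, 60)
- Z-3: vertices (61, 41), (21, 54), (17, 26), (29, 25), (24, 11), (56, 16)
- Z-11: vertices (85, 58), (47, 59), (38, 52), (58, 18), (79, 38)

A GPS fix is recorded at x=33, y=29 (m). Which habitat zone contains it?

Z-3

Cast a ray rightward from (33, 29). For each polygon, the edges (by vertex number in listed order) whose endpoints lie on opposite sides of y = 29, where each meets that height, and whether that is right or left of the point:
Z-18: no edge straddles that height → 0 crossings.
Z-15: no edge straddles that height → 0 crossings.
Z-3: 2–3 at x≈17.4 (left), 6–1 at x≈58.6 (right) → 1 crossing.
Z-11: 3–4 at x≈51.5 (right), 4–5 at x≈69.5 (right) → 2 crossings.
Only Z-3 has an odd count, so the point is inside Z-3.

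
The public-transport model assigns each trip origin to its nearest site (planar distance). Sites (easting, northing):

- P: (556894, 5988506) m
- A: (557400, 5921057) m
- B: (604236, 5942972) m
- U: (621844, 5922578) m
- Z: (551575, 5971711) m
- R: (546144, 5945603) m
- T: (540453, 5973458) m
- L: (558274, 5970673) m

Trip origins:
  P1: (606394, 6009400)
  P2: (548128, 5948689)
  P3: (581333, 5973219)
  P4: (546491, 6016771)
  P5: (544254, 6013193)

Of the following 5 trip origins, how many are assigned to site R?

P1 → P
P2 → R
P3 → L
P4 → P
P5 → P
1 of the 5 goes to R.

1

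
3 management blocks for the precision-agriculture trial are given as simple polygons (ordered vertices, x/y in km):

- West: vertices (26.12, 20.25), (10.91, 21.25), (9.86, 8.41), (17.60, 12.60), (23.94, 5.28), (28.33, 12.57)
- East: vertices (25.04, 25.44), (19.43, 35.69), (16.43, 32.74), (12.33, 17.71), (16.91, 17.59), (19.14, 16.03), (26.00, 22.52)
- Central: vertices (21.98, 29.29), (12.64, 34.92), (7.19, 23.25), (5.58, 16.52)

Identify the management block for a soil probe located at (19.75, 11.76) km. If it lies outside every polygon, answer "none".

Cast a ray rightward from (19.75, 11.76). For each polygon, the edges (by vertex number in listed order) whose endpoints lie on opposite sides of y = 11.76, where each meets that height, and whether that is right or left of the point:
West: 2–3 at x≈10.134 (left), 3–4 at x≈16.048 (left), 4–5 at x≈18.328 (left), 5–6 at x≈27.842 (right) → 1 crossing.
East: no edge straddles that height → 0 crossings.
Central: no edge straddles that height → 0 crossings.
Only West has an odd count, so the point is inside West.

West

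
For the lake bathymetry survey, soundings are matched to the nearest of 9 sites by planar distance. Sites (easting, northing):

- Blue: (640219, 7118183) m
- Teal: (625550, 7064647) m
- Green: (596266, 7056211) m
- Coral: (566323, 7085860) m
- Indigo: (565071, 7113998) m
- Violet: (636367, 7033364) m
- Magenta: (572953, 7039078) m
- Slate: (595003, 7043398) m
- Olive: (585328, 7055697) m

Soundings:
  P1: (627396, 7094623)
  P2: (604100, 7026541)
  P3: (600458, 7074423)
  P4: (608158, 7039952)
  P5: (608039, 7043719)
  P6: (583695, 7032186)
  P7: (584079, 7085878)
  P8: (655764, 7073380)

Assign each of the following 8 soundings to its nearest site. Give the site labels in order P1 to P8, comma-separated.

P1 → Blue (d²=719502929.00)
P2 → Slate (d²=366913858.00)
P3 → Green (d²=349249808.00)
P4 → Slate (d²=184928941.00)
P5 → Slate (d²=170040337.00)
P6 → Magenta (d²=162890228.00)
P7 → Coral (d²=315275860.00)
P8 → Teal (d²=989151085.00)

Blue, Slate, Green, Slate, Slate, Magenta, Coral, Teal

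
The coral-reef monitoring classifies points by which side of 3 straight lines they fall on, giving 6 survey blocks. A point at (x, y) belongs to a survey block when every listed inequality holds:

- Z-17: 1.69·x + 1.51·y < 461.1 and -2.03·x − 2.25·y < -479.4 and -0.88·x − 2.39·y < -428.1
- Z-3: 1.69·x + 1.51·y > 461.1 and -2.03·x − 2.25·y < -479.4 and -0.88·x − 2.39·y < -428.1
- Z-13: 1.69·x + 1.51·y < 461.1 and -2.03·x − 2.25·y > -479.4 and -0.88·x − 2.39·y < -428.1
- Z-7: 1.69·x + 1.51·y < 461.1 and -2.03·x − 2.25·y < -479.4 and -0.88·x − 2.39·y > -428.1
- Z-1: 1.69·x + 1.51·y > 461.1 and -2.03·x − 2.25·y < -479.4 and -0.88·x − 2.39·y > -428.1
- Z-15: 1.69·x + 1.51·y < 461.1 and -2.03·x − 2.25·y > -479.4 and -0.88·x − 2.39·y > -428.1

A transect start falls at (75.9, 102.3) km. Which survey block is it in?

1.69·75.9 + 1.51·102.3 = 282.744, which is < 461.1
-2.03·75.9 − 2.25·102.3 = -384.252, which is > -479.4
-0.88·75.9 − 2.39·102.3 = -311.289, which is > -428.1
This sign pattern matches Z-15.

Z-15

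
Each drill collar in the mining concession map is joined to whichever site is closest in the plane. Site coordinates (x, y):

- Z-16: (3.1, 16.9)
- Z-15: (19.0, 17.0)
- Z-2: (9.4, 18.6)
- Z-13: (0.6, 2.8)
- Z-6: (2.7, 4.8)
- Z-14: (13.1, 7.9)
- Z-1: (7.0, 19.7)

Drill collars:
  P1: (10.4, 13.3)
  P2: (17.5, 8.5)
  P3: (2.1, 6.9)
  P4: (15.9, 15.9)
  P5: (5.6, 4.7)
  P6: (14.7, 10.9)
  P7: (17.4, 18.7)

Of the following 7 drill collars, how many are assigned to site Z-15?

P1 → Z-2
P2 → Z-14
P3 → Z-6
P4 → Z-15
P5 → Z-6
P6 → Z-14
P7 → Z-15
2 of the 7 go to Z-15.

2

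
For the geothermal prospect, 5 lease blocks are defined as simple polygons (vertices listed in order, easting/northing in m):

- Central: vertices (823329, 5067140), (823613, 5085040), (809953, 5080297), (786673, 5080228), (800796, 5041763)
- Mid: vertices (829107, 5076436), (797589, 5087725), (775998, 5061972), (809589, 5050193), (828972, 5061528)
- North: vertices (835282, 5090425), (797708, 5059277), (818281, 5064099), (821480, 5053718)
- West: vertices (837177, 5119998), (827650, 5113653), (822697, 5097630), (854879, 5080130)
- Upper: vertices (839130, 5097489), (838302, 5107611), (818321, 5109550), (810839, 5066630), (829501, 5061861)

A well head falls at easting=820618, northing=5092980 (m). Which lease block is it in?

Cast a ray rightward from (820618, 5092980). For each polygon, the edges (by vertex number in listed order) whose endpoints lie on opposite sides of northing = 5092980, where each meets that height, and whether that is right or left of the point:
Central: no edge straddles that height → 0 crossings.
Mid: no edge straddles that height → 0 crossings.
North: no edge straddles that height → 0 crossings.
West: 3–4 at easting≈831248.2 (right), 4–1 at easting≈849173.4 (right) → 2 crossings.
Upper: 3–4 at easting≈815432.4 (left), 5–1 at easting≈837911.4 (right) → 1 crossing.
Only Upper has an odd count, so the point is inside Upper.

Upper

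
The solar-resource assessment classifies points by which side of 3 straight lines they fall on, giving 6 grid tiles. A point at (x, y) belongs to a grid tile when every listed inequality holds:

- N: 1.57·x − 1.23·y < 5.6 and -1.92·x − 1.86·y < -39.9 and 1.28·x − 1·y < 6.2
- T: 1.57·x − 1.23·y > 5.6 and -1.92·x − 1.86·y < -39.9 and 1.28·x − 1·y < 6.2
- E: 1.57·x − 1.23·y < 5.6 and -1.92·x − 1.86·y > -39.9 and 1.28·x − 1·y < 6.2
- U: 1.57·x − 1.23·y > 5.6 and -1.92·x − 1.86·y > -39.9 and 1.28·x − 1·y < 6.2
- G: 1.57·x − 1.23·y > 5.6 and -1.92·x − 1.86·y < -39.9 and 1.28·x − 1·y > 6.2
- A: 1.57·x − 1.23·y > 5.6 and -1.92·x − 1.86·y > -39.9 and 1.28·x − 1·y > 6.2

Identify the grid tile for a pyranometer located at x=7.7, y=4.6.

U

1.57·7.7 − 1.23·4.6 = 6.431, which is > 5.6
-1.92·7.7 − 1.86·4.6 = -23.340, which is > -39.9
1.28·7.7 − 1·4.6 = 5.256, which is < 6.2
This sign pattern matches U.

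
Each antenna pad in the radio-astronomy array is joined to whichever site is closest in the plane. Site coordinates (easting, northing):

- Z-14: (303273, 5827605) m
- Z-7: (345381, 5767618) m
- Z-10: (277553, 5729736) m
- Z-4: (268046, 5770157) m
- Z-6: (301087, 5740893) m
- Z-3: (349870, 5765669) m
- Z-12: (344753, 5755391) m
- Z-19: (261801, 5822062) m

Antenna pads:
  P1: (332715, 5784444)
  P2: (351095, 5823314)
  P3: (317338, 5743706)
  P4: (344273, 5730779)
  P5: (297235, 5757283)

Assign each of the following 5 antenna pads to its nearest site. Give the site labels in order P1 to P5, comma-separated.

P1 → Z-7 (d²=443541832.00)
P2 → Z-14 (d²=2305356365.00)
P3 → Z-6 (d²=272007970.00)
P4 → Z-12 (d²=605980944.00)
P5 → Z-6 (d²=283470004.00)

Z-7, Z-14, Z-6, Z-12, Z-6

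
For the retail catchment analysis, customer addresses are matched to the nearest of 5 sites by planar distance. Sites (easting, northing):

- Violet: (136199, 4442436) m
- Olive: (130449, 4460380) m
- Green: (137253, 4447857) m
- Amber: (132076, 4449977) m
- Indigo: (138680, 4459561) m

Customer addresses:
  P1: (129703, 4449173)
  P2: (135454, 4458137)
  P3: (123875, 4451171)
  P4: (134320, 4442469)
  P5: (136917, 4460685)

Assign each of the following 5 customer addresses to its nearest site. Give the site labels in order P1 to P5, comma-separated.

Amber, Indigo, Amber, Violet, Indigo

P1 → Amber (d²=6277545.00)
P2 → Indigo (d²=12434852.00)
P3 → Amber (d²=68682037.00)
P4 → Violet (d²=3531730.00)
P5 → Indigo (d²=4371545.00)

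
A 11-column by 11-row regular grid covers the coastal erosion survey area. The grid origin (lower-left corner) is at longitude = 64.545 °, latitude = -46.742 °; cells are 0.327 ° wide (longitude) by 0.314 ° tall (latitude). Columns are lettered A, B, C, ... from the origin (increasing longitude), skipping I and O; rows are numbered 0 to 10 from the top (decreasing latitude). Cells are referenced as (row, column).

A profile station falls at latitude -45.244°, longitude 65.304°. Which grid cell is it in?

Column index: ⌊(65.304 − 64.545) / 0.327⌋ = ⌊2.321⌋ = 2 → column C
Row offset from origin: ⌊(-45.244 − -46.742) / 0.314⌋ = ⌊4.771⌋ = 4 → row 6 (counted from top)

(6, C)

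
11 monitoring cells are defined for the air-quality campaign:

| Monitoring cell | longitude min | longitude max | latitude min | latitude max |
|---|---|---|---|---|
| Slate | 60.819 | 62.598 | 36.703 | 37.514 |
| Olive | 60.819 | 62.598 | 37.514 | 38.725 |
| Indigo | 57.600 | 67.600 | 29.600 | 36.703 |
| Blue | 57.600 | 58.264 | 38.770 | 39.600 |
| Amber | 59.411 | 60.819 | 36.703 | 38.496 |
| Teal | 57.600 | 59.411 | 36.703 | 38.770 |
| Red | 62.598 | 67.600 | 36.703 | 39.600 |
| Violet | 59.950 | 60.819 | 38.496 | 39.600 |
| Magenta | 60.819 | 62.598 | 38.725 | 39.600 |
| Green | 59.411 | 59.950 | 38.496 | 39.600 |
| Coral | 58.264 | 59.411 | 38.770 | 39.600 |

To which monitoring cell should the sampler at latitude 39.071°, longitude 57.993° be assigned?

Blue

The point has longitude = 57.993 and latitude = 39.071.
Only Blue satisfies 57.600 ≤ longitude ≤ 58.264 and 38.770 ≤ latitude ≤ 39.600.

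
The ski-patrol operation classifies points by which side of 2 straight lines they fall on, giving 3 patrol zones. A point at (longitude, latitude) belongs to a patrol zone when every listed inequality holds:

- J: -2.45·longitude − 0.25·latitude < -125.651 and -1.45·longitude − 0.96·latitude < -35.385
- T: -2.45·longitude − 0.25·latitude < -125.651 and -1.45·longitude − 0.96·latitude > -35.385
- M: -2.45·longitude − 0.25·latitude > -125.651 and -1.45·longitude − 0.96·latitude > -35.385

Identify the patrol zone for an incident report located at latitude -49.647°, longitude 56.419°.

-2.45·56.419 − 0.25·-49.647 = -125.815, which is < -125.651
-1.45·56.419 − 0.96·-49.647 = -34.146, which is > -35.385
This sign pattern matches T.

T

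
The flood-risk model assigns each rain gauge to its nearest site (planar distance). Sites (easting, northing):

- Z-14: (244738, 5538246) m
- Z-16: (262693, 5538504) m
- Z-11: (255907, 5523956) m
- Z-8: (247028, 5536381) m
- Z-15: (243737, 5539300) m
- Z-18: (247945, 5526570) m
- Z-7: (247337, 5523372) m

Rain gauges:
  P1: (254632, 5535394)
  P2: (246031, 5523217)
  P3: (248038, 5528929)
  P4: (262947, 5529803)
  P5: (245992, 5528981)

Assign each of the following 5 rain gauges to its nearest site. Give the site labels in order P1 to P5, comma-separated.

Z-8, Z-7, Z-18, Z-16, Z-18

P1 → Z-8 (d²=58794985.00)
P2 → Z-7 (d²=1729661.00)
P3 → Z-18 (d²=5573530.00)
P4 → Z-16 (d²=75771917.00)
P5 → Z-18 (d²=9627130.00)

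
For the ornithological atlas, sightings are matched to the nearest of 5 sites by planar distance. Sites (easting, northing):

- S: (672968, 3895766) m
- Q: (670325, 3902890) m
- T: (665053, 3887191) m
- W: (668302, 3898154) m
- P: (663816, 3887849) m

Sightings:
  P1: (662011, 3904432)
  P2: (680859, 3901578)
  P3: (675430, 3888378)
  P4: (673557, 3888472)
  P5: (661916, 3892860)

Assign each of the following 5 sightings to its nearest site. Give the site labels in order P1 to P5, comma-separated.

P1 → Q (d²=71500360.00)
P2 → S (d²=96047225.00)
P3 → S (d²=60643988.00)
P4 → S (d²=53549357.00)
P5 → P (d²=28720121.00)

Q, S, S, S, P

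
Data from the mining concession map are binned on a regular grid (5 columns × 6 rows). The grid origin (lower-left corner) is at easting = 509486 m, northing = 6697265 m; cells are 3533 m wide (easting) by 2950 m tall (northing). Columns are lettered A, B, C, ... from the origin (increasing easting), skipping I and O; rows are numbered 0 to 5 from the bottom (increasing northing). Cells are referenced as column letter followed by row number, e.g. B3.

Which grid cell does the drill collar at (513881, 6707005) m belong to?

B3

Column index: ⌊(513881 − 509486) / 3533⌋ = ⌊1.244⌋ = 1 → column B
Row offset from origin: ⌊(6707005 − 6697265) / 2950⌋ = ⌊3.302⌋ = 3 → row 3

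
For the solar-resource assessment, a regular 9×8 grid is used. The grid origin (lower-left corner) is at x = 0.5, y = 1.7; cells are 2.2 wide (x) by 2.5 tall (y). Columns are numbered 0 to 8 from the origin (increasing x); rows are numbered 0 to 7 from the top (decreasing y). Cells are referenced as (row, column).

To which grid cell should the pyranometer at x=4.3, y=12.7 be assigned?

Column index: ⌊(4.3 − 0.5) / 2.2⌋ = ⌊1.727⌋ = 1
Row offset from origin: ⌊(12.7 − 1.7) / 2.5⌋ = ⌊4.400⌋ = 4 → row 3 (counted from top)

(3, 1)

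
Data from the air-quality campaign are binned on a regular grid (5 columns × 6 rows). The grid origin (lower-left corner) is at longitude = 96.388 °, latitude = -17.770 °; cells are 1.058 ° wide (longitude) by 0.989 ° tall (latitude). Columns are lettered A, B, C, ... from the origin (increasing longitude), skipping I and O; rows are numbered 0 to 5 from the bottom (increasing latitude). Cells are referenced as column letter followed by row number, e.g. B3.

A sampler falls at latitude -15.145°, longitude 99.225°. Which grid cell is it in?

Column index: ⌊(99.225 − 96.388) / 1.058⌋ = ⌊2.681⌋ = 2 → column C
Row offset from origin: ⌊(-15.145 − -17.770) / 0.989⌋ = ⌊2.654⌋ = 2 → row 2

C2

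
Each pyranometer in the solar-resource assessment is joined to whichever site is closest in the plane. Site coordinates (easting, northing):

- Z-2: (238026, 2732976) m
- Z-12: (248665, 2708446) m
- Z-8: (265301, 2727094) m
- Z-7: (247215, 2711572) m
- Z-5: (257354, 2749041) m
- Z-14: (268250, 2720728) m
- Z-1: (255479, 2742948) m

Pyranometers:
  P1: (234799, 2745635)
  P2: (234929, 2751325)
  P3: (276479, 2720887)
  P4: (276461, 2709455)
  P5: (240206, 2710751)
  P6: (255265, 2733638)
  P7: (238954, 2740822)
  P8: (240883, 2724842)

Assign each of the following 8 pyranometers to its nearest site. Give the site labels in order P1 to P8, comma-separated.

Z-2, Z-2, Z-14, Z-14, Z-7, Z-1, Z-2, Z-2

P1 → Z-2 (d²=170663810.00)
P2 → Z-2 (d²=346277210.00)
P3 → Z-14 (d²=67741722.00)
P4 → Z-14 (d²=194501050.00)
P5 → Z-7 (d²=49800122.00)
P6 → Z-1 (d²=86721896.00)
P7 → Z-2 (d²=62420900.00)
P8 → Z-2 (d²=74324405.00)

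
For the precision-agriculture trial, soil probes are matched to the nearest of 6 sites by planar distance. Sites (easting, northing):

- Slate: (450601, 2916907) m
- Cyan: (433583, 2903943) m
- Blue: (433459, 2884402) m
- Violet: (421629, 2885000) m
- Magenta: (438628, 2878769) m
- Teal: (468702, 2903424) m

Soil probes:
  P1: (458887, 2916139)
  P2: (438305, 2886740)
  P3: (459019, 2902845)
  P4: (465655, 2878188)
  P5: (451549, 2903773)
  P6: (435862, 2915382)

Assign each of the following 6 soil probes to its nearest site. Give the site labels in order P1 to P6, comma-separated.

Slate, Blue, Teal, Teal, Slate, Cyan

P1 → Slate (d²=69247620.00)
P2 → Blue (d²=28949960.00)
P3 → Teal (d²=94095730.00)
P4 → Teal (d²=646139905.00)
P5 → Slate (d²=173400660.00)
P6 → Cyan (d²=136044562.00)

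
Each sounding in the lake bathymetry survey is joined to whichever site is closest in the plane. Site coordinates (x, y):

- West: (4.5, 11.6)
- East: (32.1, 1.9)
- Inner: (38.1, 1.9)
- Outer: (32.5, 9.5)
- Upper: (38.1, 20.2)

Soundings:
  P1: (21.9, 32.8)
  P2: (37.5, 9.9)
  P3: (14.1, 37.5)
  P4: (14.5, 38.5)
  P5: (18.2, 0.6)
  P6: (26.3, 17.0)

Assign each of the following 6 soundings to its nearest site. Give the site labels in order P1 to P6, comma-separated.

P1 → Upper (d²=421.20)
P2 → Outer (d²=25.16)
P3 → West (d²=762.97)
P4 → West (d²=823.61)
P5 → East (d²=194.90)
P6 → Outer (d²=94.69)

Upper, Outer, West, West, East, Outer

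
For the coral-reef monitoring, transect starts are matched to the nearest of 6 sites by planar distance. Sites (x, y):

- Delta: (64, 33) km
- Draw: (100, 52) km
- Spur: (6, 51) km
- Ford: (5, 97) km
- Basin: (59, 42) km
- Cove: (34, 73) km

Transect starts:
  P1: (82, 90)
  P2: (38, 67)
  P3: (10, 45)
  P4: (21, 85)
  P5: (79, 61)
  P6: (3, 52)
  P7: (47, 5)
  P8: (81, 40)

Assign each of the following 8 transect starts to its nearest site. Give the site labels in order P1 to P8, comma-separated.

P1 → Draw (d²=1768.00)
P2 → Cove (d²=52.00)
P3 → Spur (d²=52.00)
P4 → Cove (d²=313.00)
P5 → Draw (d²=522.00)
P6 → Spur (d²=10.00)
P7 → Delta (d²=1073.00)
P8 → Delta (d²=338.00)

Draw, Cove, Spur, Cove, Draw, Spur, Delta, Delta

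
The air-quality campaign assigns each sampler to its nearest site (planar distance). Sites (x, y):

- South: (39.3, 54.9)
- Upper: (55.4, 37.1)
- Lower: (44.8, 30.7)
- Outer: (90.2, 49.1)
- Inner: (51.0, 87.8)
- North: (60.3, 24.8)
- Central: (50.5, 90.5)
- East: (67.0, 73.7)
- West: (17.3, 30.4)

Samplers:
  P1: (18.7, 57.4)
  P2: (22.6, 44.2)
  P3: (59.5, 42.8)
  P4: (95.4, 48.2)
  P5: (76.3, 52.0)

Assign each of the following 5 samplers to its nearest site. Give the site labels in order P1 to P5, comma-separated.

P1 → South (d²=430.61)
P2 → West (d²=218.53)
P3 → Upper (d²=49.30)
P4 → Outer (d²=27.85)
P5 → Outer (d²=201.62)

South, West, Upper, Outer, Outer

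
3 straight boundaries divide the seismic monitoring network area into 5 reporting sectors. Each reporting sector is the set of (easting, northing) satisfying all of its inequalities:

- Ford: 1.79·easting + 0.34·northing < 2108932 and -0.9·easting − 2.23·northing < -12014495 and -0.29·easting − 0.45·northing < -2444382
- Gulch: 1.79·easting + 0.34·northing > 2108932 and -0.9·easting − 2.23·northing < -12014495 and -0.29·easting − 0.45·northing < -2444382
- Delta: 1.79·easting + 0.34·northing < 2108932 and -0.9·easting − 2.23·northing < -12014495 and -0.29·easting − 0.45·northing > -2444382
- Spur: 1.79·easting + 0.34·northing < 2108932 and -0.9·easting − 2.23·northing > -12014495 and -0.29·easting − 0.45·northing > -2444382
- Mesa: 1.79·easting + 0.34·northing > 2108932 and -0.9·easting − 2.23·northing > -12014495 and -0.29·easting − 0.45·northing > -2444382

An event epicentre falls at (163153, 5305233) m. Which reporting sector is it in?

1.79·163153 + 0.34·5305233 = 2095823.090, which is < 2108932
-0.9·163153 − 2.23·5305233 = -11977507.290, which is > -12014495
-0.29·163153 − 0.45·5305233 = -2434669.220, which is > -2444382
This sign pattern matches Spur.

Spur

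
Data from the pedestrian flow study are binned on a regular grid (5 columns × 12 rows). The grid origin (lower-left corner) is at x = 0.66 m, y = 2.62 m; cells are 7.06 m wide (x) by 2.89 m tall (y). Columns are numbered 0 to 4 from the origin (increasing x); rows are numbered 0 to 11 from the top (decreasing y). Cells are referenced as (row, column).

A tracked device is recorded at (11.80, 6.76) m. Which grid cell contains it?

(10, 1)

Column index: ⌊(11.80 − 0.66) / 7.06⌋ = ⌊1.578⌋ = 1
Row offset from origin: ⌊(6.76 − 2.62) / 2.89⌋ = ⌊1.433⌋ = 1 → row 10 (counted from top)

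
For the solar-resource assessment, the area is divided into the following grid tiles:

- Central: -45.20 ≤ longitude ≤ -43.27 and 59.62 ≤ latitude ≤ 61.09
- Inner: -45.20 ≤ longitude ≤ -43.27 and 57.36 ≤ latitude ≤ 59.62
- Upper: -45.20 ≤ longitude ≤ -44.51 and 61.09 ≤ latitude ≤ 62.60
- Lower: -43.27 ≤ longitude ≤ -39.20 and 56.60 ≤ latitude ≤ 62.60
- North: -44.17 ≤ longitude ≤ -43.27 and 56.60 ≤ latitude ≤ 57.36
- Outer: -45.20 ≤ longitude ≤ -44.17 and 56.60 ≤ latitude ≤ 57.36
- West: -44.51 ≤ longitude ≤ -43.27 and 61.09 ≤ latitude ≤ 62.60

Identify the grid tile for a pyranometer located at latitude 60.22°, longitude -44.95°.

The point has longitude = -44.95 and latitude = 60.22.
Only Central satisfies -45.20 ≤ longitude ≤ -43.27 and 59.62 ≤ latitude ≤ 61.09.

Central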